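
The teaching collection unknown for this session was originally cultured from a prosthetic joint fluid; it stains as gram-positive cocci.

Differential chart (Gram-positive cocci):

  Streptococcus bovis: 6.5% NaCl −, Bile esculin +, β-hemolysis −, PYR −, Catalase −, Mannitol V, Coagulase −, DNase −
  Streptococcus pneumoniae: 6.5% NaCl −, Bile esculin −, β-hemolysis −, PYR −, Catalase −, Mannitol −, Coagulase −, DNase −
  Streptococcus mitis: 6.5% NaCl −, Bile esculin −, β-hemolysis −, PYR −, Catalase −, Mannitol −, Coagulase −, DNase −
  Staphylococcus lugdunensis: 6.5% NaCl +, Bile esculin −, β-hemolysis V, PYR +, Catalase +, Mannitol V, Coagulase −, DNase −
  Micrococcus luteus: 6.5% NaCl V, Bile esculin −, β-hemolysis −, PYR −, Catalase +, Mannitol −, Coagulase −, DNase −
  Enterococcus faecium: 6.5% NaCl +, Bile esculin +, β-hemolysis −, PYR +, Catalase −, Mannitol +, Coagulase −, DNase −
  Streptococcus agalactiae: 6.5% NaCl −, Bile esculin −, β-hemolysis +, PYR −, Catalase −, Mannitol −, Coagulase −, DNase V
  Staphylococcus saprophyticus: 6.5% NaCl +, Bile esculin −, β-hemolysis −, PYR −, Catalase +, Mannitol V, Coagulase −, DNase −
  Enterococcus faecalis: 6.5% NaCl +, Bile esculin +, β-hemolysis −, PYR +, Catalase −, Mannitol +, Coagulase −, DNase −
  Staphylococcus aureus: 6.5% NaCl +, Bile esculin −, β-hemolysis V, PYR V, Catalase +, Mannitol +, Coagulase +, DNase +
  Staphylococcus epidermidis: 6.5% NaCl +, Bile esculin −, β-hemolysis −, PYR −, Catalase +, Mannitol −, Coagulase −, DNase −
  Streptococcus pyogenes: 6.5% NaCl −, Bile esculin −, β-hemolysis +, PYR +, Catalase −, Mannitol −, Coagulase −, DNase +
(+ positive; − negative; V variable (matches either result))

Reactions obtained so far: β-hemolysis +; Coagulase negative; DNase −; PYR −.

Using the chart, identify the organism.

Streptococcus agalactiae

DNase −: excludes Staphylococcus aureus, Streptococcus pyogenes — 10 left.
PYR −: excludes Staphylococcus lugdunensis, Enterococcus faecium, Enterococcus faecalis — 7 left.
Coagulase −: all 7 remaining candidates are consistent.
β-hemolysis +: excludes 6 organisms — 1 left.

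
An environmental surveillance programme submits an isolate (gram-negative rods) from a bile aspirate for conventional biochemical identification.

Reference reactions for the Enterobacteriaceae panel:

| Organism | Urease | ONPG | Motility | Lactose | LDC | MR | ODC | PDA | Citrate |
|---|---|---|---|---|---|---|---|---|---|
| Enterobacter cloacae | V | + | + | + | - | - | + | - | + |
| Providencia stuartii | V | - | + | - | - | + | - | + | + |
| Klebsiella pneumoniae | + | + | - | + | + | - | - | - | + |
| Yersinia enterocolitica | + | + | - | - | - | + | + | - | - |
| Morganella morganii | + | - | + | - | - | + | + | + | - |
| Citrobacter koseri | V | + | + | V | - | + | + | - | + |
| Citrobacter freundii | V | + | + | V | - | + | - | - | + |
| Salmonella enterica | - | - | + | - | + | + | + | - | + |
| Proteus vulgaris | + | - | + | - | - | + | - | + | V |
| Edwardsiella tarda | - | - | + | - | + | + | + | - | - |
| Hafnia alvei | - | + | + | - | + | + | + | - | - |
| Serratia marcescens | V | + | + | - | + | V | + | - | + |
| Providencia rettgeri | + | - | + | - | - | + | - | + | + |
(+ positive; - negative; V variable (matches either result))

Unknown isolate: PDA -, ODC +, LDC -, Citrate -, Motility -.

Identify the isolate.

PDA -: excludes Providencia stuartii, Morganella morganii, Proteus vulgaris, Providencia rettgeri — 9 left.
ODC +: excludes Klebsiella pneumoniae, Citrobacter freundii — 7 left.
LDC -: excludes Salmonella enterica, Edwardsiella tarda, Hafnia alvei, Serratia marcescens — 3 left.
Motility -: excludes Enterobacter cloacae, Citrobacter koseri — 1 left.
Citrate -: the one remaining candidate is consistent.

Yersinia enterocolitica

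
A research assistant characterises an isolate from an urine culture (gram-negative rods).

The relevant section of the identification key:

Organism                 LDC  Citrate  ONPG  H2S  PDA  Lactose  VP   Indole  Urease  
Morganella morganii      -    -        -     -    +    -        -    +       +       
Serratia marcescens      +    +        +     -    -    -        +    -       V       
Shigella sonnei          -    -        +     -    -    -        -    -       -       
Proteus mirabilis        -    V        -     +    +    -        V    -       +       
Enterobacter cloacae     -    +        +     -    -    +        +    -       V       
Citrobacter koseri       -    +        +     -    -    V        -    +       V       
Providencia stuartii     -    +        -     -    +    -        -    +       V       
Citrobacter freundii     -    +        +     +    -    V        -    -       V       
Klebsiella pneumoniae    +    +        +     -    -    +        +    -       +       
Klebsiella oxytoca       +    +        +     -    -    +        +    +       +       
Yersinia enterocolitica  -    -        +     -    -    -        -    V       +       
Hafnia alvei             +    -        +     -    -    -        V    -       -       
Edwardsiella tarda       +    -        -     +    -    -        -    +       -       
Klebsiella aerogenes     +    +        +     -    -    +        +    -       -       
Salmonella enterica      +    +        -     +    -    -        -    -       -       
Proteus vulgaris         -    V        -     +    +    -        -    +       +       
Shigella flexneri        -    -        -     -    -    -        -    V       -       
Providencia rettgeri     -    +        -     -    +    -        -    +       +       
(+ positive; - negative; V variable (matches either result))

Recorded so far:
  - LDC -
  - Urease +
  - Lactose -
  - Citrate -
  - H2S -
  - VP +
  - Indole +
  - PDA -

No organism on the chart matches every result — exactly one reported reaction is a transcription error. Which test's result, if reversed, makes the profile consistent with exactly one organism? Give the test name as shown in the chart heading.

VP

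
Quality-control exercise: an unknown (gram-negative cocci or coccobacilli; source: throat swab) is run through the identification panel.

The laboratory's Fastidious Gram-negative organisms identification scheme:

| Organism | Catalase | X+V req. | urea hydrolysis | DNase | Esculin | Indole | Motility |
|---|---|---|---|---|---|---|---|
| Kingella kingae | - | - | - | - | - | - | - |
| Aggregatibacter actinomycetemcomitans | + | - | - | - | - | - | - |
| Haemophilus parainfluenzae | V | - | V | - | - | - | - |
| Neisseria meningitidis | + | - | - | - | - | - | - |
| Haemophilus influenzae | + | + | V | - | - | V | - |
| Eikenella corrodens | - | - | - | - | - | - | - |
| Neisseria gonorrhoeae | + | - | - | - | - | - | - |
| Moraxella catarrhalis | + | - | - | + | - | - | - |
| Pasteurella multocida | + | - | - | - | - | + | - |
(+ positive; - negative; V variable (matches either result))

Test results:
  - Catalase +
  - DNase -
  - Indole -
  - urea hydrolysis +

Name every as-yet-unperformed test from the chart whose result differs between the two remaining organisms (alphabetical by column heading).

Indole -: excludes Pasteurella multocida — 8 left.
Catalase +: excludes Kingella kingae, Eikenella corrodens — 6 left.
DNase -: excludes Moraxella catarrhalis — 5 left.
urea hydrolysis +: excludes Aggregatibacter actinomycetemcomitans, Neisseria meningitidis, Neisseria gonorrhoeae — 2 left.
Two candidates remain: Haemophilus influenzae and Haemophilus parainfluenzae.
  X+V req.: Haemophilus influenzae +, Haemophilus parainfluenzae - — discriminates.
  Esculin: - vs - — same for both, does not separate.
  Motility: - vs - — same for both, does not separate.

X+V req.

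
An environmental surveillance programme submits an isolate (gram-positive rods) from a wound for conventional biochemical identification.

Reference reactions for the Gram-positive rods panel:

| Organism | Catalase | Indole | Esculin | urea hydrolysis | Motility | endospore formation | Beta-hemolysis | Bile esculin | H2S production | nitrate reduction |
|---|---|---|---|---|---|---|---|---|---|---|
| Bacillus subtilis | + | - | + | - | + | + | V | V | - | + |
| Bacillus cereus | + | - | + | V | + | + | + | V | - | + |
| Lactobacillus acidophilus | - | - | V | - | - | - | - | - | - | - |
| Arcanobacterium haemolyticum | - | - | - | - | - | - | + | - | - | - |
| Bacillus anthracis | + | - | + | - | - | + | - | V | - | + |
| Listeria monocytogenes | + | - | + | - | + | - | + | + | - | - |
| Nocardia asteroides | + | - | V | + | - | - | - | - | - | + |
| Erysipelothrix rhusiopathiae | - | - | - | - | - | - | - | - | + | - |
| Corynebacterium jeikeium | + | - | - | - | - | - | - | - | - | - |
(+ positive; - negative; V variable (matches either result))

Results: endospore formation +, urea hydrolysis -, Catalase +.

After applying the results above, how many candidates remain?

Catalase +: excludes Lactobacillus acidophilus, Arcanobacterium haemolyticum, Erysipelothrix rhusiopathiae — 6 left.
urea hydrolysis -: excludes Nocardia asteroides — 5 left.
endospore formation +: excludes Listeria monocytogenes, Corynebacterium jeikeium — 3 left.
Still consistent: Bacillus anthracis, Bacillus cereus, Bacillus subtilis.

3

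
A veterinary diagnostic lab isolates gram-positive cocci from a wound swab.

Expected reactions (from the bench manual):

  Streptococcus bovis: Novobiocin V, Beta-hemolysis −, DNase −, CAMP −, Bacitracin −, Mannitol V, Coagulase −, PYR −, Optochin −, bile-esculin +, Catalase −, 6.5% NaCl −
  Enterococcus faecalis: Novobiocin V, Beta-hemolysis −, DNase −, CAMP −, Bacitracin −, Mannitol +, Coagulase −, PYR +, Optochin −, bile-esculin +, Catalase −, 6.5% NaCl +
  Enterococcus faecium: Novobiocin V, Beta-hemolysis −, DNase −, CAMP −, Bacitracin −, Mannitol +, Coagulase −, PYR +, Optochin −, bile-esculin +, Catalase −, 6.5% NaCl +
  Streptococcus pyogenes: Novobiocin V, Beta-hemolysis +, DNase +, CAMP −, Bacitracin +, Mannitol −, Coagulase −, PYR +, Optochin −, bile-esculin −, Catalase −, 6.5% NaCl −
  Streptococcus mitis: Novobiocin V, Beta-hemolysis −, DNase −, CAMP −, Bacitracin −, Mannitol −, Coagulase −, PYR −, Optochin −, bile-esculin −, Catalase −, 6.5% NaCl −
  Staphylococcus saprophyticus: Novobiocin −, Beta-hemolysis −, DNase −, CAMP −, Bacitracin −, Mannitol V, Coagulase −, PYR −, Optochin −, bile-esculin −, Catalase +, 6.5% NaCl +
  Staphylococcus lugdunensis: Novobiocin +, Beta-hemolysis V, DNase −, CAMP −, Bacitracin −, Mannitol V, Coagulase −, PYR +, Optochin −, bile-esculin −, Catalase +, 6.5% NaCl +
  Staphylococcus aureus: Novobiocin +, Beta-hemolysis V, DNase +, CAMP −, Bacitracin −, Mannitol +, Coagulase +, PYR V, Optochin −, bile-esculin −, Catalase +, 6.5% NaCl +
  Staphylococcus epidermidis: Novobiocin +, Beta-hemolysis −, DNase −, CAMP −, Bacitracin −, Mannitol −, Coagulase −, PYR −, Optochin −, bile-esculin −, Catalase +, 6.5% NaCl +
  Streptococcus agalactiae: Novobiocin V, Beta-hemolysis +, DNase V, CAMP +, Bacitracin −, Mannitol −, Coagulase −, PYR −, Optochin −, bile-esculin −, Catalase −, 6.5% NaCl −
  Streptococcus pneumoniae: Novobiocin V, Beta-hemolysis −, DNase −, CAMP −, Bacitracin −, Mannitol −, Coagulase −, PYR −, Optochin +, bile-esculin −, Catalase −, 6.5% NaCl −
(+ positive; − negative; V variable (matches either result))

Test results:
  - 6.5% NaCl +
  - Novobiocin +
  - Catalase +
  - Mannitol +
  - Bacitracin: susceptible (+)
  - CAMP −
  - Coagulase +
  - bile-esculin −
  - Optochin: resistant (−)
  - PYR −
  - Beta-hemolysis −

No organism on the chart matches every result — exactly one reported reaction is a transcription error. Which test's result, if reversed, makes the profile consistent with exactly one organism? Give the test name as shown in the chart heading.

As reported, no row in the chart matches all 11 reactions.
Reversing Catalase → still no organism matches.
Reversing bile-esculin → still no organism matches.
Reversing Novobiocin → still no organism matches.
Reversing Optochin → still no organism matches.
Reversing Bacitracin (to −) → unique match: Staphylococcus aureus.
Reversing PYR → still no organism matches.
Reversing CAMP → still no organism matches.
Reversing Coagulase → still no organism matches.
Reversing 6.5% NaCl → still no organism matches.
Reversing Beta-hemolysis → still no organism matches.
Reversing Mannitol → still no organism matches.

Bacitracin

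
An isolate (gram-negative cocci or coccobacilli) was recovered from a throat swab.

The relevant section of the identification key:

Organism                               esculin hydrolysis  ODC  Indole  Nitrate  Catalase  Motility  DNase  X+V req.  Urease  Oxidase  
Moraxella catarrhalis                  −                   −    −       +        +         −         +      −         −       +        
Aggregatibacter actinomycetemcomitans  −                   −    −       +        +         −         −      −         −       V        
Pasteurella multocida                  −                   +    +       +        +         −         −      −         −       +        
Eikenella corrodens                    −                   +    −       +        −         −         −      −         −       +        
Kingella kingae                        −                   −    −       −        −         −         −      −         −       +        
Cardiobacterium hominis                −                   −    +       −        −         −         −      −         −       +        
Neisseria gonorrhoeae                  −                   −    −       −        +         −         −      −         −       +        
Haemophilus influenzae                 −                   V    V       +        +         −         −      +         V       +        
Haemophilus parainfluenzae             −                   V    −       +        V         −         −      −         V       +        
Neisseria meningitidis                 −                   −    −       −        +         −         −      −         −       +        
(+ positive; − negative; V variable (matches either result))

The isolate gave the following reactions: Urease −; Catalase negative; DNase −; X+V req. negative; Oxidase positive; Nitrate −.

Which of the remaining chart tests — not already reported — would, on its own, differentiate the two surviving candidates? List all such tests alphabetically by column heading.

Urease −: all 10 remaining candidates are consistent.
Oxidase +: all 10 remaining candidates are consistent.
Catalase −: excludes 6 organisms — 4 left.
X+V req. −: all 4 remaining candidates are consistent.
DNase −: all 4 remaining candidates are consistent.
Nitrate −: excludes Eikenella corrodens, Haemophilus parainfluenzae — 2 left.
Two candidates remain: Cardiobacterium hominis and Kingella kingae.
  esculin hydrolysis: − vs − — same for both, does not separate.
  ODC: − vs − — same for both, does not separate.
  Indole: Cardiobacterium hominis +, Kingella kingae − — discriminates.
  Motility: − vs − — same for both, does not separate.

Indole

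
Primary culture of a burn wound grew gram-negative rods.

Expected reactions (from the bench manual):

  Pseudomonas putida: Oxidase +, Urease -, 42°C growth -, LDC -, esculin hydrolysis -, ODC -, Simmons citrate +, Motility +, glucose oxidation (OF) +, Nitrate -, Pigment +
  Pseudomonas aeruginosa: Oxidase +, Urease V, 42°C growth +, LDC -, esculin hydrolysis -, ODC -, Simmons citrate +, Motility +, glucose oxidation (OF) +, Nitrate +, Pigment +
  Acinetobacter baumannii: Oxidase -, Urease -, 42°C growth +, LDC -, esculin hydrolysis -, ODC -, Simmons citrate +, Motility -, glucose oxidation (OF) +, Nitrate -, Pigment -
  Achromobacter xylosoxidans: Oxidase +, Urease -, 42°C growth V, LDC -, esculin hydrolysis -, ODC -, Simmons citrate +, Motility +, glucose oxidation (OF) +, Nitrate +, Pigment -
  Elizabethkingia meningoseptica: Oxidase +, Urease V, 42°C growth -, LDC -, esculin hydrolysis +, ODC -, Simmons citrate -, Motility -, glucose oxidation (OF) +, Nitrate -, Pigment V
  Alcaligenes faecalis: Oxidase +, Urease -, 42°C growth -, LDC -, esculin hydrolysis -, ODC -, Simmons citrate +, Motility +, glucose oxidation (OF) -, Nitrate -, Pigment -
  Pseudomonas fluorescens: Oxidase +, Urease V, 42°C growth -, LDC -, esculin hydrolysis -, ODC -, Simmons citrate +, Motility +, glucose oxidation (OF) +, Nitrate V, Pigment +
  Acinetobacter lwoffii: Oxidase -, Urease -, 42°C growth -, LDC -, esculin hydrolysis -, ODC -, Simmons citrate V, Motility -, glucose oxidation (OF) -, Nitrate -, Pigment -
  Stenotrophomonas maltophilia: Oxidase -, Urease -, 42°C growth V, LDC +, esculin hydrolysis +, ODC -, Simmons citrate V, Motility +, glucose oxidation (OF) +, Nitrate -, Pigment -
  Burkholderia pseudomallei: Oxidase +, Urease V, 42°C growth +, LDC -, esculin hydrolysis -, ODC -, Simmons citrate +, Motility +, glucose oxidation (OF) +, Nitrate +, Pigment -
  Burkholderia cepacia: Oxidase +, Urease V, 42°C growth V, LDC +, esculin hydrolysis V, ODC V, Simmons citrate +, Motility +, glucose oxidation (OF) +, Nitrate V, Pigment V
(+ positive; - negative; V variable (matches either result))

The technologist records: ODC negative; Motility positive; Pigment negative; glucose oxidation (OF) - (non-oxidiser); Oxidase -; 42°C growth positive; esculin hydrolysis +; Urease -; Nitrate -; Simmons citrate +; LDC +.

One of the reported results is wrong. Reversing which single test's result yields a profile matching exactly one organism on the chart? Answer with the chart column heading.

As reported, no row in the chart matches all 11 reactions.
Reversing esculin hydrolysis → still no organism matches.
Reversing ODC → still no organism matches.
Reversing LDC → still no organism matches.
Reversing Pigment → still no organism matches.
Reversing 42°C growth → still no organism matches.
Reversing glucose oxidation (OF) (to +) → unique match: Stenotrophomonas maltophilia.
Reversing Motility → still no organism matches.
Reversing Nitrate → still no organism matches.
Reversing Simmons citrate → still no organism matches.
Reversing Urease → still no organism matches.
Reversing Oxidase → still no organism matches.

glucose oxidation (OF)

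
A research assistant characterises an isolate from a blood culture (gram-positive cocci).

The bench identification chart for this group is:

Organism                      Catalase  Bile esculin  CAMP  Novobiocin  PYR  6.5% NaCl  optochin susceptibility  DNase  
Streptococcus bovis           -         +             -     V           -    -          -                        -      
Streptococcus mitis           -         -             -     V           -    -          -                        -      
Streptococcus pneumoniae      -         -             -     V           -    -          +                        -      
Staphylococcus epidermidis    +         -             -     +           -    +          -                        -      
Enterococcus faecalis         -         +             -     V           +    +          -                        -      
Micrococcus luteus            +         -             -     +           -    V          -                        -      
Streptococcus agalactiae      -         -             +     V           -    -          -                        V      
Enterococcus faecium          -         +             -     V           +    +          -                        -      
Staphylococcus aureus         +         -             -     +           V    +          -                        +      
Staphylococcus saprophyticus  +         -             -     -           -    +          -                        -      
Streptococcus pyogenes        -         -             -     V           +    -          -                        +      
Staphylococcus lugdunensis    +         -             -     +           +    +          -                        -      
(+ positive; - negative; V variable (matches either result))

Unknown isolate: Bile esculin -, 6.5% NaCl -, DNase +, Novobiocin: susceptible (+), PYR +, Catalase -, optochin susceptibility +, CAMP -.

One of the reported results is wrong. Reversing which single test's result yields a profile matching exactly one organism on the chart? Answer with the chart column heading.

As reported, no row in the chart matches all 8 reactions.
Reversing optochin susceptibility (to -) → unique match: Streptococcus pyogenes.
Reversing CAMP → still no organism matches.
Reversing Catalase → still no organism matches.
Reversing 6.5% NaCl → still no organism matches.
Reversing Novobiocin → still no organism matches.
Reversing Bile esculin → still no organism matches.
Reversing DNase → still no organism matches.
Reversing PYR → still no organism matches.

optochin susceptibility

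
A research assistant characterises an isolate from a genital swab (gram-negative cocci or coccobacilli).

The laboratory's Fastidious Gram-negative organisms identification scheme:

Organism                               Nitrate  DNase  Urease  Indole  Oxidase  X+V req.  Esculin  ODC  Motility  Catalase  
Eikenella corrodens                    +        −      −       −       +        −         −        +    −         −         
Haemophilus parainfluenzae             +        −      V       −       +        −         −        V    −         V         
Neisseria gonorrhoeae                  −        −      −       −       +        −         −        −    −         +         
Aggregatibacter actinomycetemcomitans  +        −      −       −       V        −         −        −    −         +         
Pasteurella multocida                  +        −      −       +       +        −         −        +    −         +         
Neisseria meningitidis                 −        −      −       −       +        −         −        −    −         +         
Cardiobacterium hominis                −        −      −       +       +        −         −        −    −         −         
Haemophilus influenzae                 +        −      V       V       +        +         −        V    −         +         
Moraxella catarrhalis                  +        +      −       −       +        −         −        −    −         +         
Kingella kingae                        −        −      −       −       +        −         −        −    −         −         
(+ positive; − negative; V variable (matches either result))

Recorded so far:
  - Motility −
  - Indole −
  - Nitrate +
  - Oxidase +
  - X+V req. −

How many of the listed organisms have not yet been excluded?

4

Indole −: excludes Pasteurella multocida, Cardiobacterium hominis — 8 left.
Motility −: all 8 remaining candidates are consistent.
Oxidase +: all 8 remaining candidates are consistent.
X+V req. −: excludes Haemophilus influenzae — 7 left.
Nitrate +: excludes Neisseria gonorrhoeae, Neisseria meningitidis, Kingella kingae — 4 left.
Still consistent: Aggregatibacter actinomycetemcomitans, Eikenella corrodens, Haemophilus parainfluenzae, Moraxella catarrhalis.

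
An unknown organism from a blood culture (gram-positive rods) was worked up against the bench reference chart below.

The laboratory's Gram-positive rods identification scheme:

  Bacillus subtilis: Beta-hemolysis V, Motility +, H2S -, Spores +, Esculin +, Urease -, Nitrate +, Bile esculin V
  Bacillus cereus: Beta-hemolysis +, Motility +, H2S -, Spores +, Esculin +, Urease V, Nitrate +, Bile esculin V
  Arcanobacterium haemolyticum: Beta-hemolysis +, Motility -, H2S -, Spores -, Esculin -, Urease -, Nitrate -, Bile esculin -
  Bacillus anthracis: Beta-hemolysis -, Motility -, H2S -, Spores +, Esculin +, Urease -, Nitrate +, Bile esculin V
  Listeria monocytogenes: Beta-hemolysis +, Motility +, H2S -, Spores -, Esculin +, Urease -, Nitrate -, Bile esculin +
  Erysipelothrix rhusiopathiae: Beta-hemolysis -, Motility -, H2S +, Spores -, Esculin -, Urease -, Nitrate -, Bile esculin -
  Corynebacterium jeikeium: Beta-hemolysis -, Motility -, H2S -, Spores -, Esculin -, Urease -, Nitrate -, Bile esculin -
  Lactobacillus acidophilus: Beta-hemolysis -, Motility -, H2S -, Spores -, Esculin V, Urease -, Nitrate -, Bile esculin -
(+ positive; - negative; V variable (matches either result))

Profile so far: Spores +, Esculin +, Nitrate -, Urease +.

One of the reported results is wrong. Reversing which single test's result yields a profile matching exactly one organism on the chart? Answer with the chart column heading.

As reported, no row in the chart matches all 4 reactions.
Reversing Urease → still no organism matches.
Reversing Nitrate (to +) → unique match: Bacillus cereus.
Reversing Spores → still no organism matches.
Reversing Esculin → still no organism matches.

Nitrate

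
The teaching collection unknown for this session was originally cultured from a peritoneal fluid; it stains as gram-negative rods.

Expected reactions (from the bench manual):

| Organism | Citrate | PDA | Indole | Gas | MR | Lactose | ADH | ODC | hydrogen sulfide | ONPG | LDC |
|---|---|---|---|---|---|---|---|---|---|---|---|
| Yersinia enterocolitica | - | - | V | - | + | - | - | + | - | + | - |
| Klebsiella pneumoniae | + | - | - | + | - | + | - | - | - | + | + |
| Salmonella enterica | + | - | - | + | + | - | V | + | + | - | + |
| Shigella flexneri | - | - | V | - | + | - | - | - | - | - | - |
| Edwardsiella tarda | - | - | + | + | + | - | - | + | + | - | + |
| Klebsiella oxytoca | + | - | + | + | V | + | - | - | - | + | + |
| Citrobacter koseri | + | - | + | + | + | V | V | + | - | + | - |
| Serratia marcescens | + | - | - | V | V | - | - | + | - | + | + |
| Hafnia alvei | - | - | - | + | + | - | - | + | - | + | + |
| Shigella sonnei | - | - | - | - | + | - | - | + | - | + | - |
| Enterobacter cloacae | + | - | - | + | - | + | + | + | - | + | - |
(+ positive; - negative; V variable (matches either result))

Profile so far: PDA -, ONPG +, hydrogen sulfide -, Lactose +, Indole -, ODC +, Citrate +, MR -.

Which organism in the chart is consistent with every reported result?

Enterobacter cloacae

ODC +: excludes Klebsiella pneumoniae, Shigella flexneri, Klebsiella oxytoca — 8 left.
hydrogen sulfide -: excludes Salmonella enterica, Edwardsiella tarda — 6 left.
Indole -: excludes Citrobacter koseri — 5 left.
MR -: excludes Yersinia enterocolitica, Hafnia alvei, Shigella sonnei — 2 left.
PDA -: all 2 remaining candidates are consistent.
Citrate +: all 2 remaining candidates are consistent.
ONPG +: all 2 remaining candidates are consistent.
Lactose +: excludes Serratia marcescens — 1 left.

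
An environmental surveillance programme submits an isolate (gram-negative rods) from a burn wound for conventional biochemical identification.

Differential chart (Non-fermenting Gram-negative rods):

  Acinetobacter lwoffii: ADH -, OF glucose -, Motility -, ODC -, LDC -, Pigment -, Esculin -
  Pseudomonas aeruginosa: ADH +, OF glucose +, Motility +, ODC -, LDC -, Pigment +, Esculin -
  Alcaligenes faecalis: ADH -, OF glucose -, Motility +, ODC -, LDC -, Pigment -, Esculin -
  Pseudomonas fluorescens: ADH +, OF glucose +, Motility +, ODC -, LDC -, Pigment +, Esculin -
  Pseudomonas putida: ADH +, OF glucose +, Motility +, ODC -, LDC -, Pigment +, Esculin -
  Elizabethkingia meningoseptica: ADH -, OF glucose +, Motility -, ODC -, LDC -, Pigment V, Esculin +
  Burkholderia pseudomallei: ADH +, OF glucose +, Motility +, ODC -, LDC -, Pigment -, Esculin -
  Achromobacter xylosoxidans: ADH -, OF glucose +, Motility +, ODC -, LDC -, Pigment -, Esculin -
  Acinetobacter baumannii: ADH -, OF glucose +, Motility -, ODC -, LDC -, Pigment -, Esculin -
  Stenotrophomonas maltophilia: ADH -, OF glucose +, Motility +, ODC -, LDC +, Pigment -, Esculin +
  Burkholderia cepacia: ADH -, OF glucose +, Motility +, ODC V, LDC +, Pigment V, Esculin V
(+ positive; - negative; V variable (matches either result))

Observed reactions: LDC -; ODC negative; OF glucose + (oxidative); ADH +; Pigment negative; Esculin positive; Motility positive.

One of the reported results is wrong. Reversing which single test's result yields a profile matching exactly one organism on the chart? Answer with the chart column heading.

As reported, no row in the chart matches all 7 reactions.
Reversing Motility → still no organism matches.
Reversing ADH → still no organism matches.
Reversing ODC → still no organism matches.
Reversing Esculin (to -) → unique match: Burkholderia pseudomallei.
Reversing LDC → still no organism matches.
Reversing OF glucose → still no organism matches.
Reversing Pigment → still no organism matches.

Esculin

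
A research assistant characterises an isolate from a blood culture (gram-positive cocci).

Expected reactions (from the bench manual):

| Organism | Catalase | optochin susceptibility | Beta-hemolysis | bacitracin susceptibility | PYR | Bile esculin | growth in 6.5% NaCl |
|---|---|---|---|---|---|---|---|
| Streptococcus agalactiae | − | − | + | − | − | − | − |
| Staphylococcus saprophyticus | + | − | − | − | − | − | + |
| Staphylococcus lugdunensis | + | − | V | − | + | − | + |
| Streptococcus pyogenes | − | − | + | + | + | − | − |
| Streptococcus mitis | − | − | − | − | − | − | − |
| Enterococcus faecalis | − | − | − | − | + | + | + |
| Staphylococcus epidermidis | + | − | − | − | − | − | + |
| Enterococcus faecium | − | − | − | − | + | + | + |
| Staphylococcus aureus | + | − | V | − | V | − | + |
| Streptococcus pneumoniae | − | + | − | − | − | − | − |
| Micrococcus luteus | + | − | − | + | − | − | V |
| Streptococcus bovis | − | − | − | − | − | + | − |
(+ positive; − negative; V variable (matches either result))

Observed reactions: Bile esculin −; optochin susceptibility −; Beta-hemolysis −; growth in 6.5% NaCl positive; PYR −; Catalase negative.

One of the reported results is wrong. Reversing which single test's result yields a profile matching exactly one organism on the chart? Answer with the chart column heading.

As reported, no row in the chart matches all 6 reactions.
Reversing Beta-hemolysis → still no organism matches.
Reversing Bile esculin → still no organism matches.
Reversing Catalase → 4 organisms match (not unique).
Reversing optochin susceptibility → still no organism matches.
Reversing growth in 6.5% NaCl (to −) → unique match: Streptococcus mitis.
Reversing PYR → still no organism matches.

growth in 6.5% NaCl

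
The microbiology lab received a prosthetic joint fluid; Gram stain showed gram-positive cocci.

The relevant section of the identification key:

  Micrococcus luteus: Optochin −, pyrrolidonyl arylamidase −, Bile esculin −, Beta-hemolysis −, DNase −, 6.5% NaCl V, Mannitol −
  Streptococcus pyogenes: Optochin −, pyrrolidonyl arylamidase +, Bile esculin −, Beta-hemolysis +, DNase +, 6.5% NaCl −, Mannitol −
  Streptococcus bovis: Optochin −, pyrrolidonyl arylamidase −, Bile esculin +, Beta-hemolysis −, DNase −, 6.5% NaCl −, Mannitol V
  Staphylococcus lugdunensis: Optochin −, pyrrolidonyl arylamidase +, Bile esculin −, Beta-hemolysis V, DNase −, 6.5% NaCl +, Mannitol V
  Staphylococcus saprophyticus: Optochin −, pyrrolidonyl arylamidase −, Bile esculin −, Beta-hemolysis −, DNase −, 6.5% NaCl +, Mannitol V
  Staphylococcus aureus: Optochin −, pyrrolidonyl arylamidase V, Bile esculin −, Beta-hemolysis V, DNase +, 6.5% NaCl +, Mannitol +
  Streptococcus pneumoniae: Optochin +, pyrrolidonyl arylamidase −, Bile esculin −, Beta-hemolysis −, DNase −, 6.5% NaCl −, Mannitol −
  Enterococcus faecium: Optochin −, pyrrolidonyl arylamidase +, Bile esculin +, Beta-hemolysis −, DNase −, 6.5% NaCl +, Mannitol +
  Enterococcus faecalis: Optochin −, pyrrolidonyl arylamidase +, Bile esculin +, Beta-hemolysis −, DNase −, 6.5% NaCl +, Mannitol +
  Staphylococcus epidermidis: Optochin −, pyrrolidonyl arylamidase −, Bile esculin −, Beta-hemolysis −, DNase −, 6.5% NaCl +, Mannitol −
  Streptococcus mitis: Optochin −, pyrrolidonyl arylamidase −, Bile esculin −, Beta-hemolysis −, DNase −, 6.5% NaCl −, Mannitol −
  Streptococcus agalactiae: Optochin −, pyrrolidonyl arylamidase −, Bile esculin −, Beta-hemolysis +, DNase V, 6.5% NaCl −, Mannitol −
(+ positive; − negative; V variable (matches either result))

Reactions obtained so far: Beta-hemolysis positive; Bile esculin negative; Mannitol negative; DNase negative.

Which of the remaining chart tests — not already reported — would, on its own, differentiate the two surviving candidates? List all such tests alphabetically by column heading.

6.5% NaCl, pyrrolidonyl arylamidase

Mannitol −: excludes Staphylococcus aureus, Enterococcus faecium, Enterococcus faecalis — 9 left.
Beta-hemolysis +: excludes 6 organisms — 3 left.
Bile esculin −: all 3 remaining candidates are consistent.
DNase −: excludes Streptococcus pyogenes — 2 left.
Two candidates remain: Staphylococcus lugdunensis and Streptococcus agalactiae.
  Optochin: − vs − — same for both, does not separate.
  pyrrolidonyl arylamidase: Staphylococcus lugdunensis +, Streptococcus agalactiae − — discriminates.
  6.5% NaCl: Staphylococcus lugdunensis +, Streptococcus agalactiae − — discriminates.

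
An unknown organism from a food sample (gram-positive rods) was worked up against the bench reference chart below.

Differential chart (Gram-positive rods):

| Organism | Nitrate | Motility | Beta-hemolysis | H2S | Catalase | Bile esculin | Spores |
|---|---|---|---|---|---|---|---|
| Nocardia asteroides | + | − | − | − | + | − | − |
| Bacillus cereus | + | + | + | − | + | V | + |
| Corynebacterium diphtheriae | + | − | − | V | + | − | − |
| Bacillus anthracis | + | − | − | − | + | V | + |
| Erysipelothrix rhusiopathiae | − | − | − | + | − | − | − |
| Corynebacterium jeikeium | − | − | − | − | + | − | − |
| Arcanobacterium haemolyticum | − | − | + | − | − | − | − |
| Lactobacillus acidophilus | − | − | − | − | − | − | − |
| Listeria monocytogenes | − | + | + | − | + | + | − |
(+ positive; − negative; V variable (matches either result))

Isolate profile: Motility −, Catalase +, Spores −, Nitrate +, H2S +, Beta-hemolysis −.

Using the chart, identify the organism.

Corynebacterium diphtheriae

Catalase +: excludes Erysipelothrix rhusiopathiae, Arcanobacterium haemolyticum, Lactobacillus acidophilus — 6 left.
Motility −: excludes Bacillus cereus, Listeria monocytogenes — 4 left.
H2S +: excludes Nocardia asteroides, Bacillus anthracis, Corynebacterium jeikeium — 1 left.
Nitrate +: the one remaining candidate is consistent.
Beta-hemolysis −: the one remaining candidate is consistent.
Spores −: the one remaining candidate is consistent.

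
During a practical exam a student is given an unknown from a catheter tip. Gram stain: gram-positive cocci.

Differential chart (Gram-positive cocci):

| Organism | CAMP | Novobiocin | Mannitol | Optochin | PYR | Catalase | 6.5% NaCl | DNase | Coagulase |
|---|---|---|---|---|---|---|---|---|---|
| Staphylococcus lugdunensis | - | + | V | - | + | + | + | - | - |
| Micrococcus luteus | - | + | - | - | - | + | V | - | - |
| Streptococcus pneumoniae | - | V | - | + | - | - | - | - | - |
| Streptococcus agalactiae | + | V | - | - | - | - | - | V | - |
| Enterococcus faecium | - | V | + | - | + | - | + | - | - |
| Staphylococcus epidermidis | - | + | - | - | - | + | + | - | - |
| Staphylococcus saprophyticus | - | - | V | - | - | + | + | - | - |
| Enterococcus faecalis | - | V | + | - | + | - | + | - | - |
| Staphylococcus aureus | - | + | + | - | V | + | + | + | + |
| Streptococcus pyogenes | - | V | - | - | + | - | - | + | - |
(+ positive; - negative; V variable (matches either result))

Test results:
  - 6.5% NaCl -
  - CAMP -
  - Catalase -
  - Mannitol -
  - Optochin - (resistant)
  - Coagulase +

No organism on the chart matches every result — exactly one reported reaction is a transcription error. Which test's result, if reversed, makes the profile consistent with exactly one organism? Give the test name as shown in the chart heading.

As reported, no row in the chart matches all 6 reactions.
Reversing Coagulase (to -) → unique match: Streptococcus pyogenes.
Reversing CAMP → still no organism matches.
Reversing Optochin → still no organism matches.
Reversing 6.5% NaCl → still no organism matches.
Reversing Catalase → still no organism matches.
Reversing Mannitol → still no organism matches.

Coagulase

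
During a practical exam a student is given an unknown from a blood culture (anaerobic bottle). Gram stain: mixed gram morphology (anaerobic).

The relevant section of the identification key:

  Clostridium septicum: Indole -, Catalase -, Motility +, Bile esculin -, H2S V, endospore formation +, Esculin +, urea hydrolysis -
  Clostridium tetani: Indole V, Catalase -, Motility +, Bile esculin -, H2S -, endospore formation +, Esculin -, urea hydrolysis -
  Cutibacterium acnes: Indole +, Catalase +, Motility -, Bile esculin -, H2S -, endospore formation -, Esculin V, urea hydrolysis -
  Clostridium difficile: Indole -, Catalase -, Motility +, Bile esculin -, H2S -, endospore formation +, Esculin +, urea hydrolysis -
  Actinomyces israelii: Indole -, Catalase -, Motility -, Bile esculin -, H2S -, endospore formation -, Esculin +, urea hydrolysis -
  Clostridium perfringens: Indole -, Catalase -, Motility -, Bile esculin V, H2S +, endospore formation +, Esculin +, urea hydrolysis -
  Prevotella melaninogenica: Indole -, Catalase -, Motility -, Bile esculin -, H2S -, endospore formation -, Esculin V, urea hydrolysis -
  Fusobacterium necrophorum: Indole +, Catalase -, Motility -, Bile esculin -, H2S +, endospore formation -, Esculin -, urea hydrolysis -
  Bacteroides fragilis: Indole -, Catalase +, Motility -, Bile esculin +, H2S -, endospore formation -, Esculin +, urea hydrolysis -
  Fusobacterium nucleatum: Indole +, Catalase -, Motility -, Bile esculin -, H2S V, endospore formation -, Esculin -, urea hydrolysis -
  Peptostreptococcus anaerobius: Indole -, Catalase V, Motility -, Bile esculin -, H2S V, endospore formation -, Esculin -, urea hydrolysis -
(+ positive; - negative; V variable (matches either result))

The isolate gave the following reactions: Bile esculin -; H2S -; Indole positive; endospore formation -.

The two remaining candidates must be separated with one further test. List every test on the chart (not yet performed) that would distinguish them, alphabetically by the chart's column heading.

Bile esculin -: excludes Bacteroides fragilis — 10 left.
Indole +: excludes 6 organisms — 4 left.
endospore formation -: excludes Clostridium tetani — 3 left.
H2S -: excludes Fusobacterium necrophorum — 2 left.
Two candidates remain: Cutibacterium acnes and Fusobacterium nucleatum.
  Catalase: Cutibacterium acnes +, Fusobacterium nucleatum - — discriminates.
  Motility: - vs - — same for both, does not separate.
  Esculin: V vs - — variable for at least one, does not separate.
  urea hydrolysis: - vs - — same for both, does not separate.

Catalase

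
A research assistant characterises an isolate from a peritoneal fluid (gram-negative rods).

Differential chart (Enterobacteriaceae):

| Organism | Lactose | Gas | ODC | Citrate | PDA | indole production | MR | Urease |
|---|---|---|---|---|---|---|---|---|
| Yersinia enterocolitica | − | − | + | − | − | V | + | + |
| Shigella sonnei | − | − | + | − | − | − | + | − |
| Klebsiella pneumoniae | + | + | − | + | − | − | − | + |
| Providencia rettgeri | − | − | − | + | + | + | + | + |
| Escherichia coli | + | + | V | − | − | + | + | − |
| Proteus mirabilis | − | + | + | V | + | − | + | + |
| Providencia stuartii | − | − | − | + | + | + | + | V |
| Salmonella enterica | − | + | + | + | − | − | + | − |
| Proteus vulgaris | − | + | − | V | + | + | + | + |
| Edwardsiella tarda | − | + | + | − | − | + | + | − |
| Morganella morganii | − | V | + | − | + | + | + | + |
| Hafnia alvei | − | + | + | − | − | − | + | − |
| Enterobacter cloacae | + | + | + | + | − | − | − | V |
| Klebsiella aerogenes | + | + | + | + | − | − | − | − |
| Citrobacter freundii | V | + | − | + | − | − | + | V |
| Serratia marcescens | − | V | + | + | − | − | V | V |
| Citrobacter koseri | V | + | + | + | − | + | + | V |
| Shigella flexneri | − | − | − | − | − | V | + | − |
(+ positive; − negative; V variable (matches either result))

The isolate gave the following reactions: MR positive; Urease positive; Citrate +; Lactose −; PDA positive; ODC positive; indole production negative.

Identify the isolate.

Urease +: excludes 7 organisms — 11 left.
PDA +: excludes 6 organisms — 5 left.
MR +: all 5 remaining candidates are consistent.
indole production −: excludes Providencia rettgeri, Providencia stuartii, Proteus vulgaris, Morganella morganii — 1 left.
Lactose −: the one remaining candidate is consistent.
Citrate +: the one remaining candidate is consistent.
ODC +: the one remaining candidate is consistent.

Proteus mirabilis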